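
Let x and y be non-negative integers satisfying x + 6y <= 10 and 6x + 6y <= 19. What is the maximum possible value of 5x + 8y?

(x,y)=(2,1) is feasible, giving 18.
(x,y)=(3,0) is feasible, giving 15.
Maximum is 18 at (x,y)=(2,1).

18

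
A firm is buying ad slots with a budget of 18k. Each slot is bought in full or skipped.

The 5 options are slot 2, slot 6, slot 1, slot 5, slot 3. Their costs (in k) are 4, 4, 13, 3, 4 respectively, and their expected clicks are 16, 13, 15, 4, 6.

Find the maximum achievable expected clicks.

This is an integer program with binary decision variables.
Take slot 2, slot 6, slot 5, and slot 3: cost 4 + 4 + 3 + 4 = 15 ≤ 18, expected clicks 16 + 13 + 4 + 6 = 39.
No other feasible combination does better.

39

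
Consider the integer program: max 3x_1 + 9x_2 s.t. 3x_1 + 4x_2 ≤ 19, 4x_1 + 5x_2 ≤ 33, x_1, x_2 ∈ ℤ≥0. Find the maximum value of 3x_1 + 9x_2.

39

(x_1,x_2)=(1,4): 3·1+4·4=19≤19, 4·1+5·4=24≤33, objective 39.
(x_1,x_2)=(0,4): 3·0+4·4=16≤19, 4·0+5·4=20≤33, objective 36.
(x_1,x_2)=(2,3): 3·2+4·3=18≤19, 4·2+5·3=23≤33, objective 33.
No feasible integer point exceeds 39.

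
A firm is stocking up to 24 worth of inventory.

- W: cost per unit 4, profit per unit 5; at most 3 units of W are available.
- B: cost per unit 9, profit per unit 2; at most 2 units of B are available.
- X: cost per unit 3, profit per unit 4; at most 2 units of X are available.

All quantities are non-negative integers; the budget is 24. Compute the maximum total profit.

X has the best ratio (4/3); taking only X gives at most 2×4 = 8 (stopped by the supply cap of 2).
Mixing does better — 3×W and 2×X: cost 18 ≤ 24, profit 3·5 + 2·4 = 23.

23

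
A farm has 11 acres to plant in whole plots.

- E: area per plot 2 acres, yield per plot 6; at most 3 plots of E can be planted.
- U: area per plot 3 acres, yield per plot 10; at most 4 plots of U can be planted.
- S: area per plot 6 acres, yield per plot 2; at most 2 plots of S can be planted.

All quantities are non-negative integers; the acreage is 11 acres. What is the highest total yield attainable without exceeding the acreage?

Take 1×E and 3×U: area 11 ≤ 11, yield 1·6 + 3·10 = 36.
No other integer combination yields more.

36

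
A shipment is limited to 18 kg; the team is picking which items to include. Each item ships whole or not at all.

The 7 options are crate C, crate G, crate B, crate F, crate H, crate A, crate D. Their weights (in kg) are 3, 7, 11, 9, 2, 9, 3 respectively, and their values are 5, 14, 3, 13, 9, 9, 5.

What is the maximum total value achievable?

Take crate G, crate F, and crate H: weight 7 + 9 + 2 = 18 ≤ 18, value 14 + 13 + 9 = 36.
No other feasible combination does better.

36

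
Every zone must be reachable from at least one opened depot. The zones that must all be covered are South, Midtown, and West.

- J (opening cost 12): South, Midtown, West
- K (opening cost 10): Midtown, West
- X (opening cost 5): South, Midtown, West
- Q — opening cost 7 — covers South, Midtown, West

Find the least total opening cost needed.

This is an integer covering problem.
X alone covers South, Midtown, West — every zone.
Total opening cost: 5.
No cover costs less than 5.

5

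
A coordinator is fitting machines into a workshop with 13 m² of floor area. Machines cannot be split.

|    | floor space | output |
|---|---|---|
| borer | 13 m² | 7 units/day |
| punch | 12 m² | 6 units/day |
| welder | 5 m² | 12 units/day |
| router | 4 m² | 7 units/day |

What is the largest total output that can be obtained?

Take welder and router: floor space 5 + 4 = 9 ≤ 13, output 12 + 7 = 19.
No other feasible combination does better.

19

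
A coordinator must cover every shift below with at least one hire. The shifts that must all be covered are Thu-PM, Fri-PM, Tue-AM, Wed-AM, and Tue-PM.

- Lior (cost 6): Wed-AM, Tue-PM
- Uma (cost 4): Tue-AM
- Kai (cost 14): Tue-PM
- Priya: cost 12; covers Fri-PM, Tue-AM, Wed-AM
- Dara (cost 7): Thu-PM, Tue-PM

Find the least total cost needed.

19

The greedy cost-per-new-shift heuristic would pick Lior, Uma, Dara, and Priya for 29, but a cheaper cover exists.
Choose Priya and Dara: together they cover Thu-PM, Fri-PM, Tue-AM, Wed-AM, Tue-PM — every shift.
Total cost: 12 + 7 = 19.
No cover costs less than 19.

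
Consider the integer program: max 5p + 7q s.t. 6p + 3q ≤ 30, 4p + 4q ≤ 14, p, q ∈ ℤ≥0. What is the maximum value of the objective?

(p,q)=(0,3) is feasible, giving 21.
(p,q)=(1,2) is feasible, giving 19.
(p,q)=(0,2) is feasible, giving 14.
No feasible integer point exceeds 21.

21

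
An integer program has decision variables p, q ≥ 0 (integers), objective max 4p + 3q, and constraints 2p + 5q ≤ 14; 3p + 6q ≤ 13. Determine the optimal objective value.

(p,q)=(4,0): 2·4+5·0=8≤14, 3·4+6·0=12≤13, objective 16.
(p,q)=(3,0): 2·3+5·0=6≤14, 3·3+6·0=9≤13, objective 12.
No feasible integer point exceeds 16.

16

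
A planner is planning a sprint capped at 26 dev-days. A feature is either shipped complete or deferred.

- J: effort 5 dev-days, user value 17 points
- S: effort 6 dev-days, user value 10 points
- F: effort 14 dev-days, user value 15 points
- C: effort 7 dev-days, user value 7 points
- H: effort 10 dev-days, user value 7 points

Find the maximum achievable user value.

42

Treat it as a binary knapsack problem.
J + S + F: effort 5 + 6 + 14 = 25 ≤ 26, user value 17 + 10 + 15 = 42.
J + F + C: effort 5 + 14 + 7 = 26 ≤ 26, user value 17 + 15 + 7 = 39.
Best is J, S, and F with total user value 42.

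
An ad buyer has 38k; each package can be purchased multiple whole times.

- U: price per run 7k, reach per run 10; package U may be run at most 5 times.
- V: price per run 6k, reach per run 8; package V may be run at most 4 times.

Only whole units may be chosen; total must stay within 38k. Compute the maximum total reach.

This is a bounded integer knapsack.
Take 2×U and 4×V: price 38 ≤ 38, reach 2·10 + 4·8 = 52.
No other integer combination yields more.

52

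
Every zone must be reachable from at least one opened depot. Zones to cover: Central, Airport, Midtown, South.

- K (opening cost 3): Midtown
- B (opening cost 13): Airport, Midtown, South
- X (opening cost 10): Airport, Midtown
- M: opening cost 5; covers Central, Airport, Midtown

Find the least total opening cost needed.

18

This is a weighted set-cover instance.
Choose B and M: together they cover Central, Airport, Midtown, South — every zone.
Total opening cost: 13 + 5 = 18.
No cover costs less than 18.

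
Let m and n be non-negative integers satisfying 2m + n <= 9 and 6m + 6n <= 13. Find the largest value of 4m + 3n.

8

The continuous relaxation peaks at (2.17, 0) with value 8.67; rounding to a feasible lattice point costs some objective.
(m,n)=(2,0) is feasible, giving 8.
(m,n)=(1,1) is feasible, giving 7.
The best lattice point is (2,0), giving 8.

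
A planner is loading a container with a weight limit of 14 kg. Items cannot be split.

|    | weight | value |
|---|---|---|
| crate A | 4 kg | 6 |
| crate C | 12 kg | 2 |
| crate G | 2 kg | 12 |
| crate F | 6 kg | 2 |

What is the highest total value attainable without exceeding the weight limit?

crate G + crate F: weight 2 + 6 = 8 ≤ 14, value 12 + 2 = 14.
crate A + crate G: weight 4 + 2 = 6 ≤ 14, value 6 + 12 = 18.
crate A + crate G + crate F: weight 4 + 2 + 6 = 12 ≤ 14, value 6 + 12 + 2 = 20.
Best is crate A, crate G, and crate F with total value 20.

20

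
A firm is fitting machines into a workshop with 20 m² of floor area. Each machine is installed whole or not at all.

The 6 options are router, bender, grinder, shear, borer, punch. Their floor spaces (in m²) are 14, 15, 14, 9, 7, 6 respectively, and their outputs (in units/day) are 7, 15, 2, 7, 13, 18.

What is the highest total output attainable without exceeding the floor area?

shear + punch: floor space 9 + 6 = 15 ≤ 20, output 7 + 18 = 25.
borer + punch: floor space 7 + 6 = 13 ≤ 20, output 13 + 18 = 31.
router + punch: floor space 14 + 6 = 20 ≤ 20, output 7 + 18 = 25.
Best is borer and punch with total output 31.

31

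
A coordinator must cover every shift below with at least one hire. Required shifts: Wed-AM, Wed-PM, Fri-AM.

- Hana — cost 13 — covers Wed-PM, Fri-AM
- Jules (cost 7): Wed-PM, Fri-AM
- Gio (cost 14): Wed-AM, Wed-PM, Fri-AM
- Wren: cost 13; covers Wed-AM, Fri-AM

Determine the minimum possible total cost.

Gio alone covers Wed-AM, Wed-PM, Fri-AM — every shift.
Total cost: 14.

14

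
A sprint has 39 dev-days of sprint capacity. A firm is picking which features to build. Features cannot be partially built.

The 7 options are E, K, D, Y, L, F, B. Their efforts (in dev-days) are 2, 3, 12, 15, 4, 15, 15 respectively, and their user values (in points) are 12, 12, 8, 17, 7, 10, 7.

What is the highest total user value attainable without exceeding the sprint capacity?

E + K + D + Y + L: effort 2 + 3 + 12 + 15 + 4 = 36 ≤ 39, user value 12 + 12 + 8 + 17 + 7 = 56.
E + K + Y + L + F: effort 2 + 3 + 15 + 4 + 15 = 39 ≤ 39, user value 12 + 12 + 17 + 7 + 10 = 58.
Best is E, K, Y, L, and F with total user value 58.

58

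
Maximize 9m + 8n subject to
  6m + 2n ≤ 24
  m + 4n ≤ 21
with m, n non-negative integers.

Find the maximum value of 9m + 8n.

51

(m,n)=(3,3) is feasible, giving 51.
(m,n)=(2,4) is feasible, giving 50.
(m,n)=(1,5) is feasible, giving 49.
Maximum is 51 at (m,n)=(3,3).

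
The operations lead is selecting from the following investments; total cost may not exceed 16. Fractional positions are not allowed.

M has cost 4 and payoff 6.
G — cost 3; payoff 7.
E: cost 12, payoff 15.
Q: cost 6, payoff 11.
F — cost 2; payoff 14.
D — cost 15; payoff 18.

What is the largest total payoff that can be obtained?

38

Allowing fractional choices, the relaxed optimum would be about 39.2, but investments are indivisible.
M + G + Q + F: cost 4 + 3 + 6 + 2 = 15 ≤ 16, payoff 6 + 7 + 11 + 14 = 38.
G + Q + F: cost 3 + 6 + 2 = 11 ≤ 16, payoff 7 + 11 + 14 = 32.
M + Q + F: cost 4 + 6 + 2 = 12 ≤ 16, payoff 6 + 11 + 14 = 31.
Best is M, G, Q, and F with total payoff 38.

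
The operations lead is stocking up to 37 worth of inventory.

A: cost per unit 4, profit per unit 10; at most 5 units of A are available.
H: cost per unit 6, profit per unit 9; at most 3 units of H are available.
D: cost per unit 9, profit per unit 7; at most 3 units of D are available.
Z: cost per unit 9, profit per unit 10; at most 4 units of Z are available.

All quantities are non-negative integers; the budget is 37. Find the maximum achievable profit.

69

This is a bounded integer knapsack.
Take 5×A, 1×H, and 1×Z: cost 35 ≤ 37, profit 5·10 + 1·9 + 1·10 = 69.
A has the best ratio (10/4) and is taken to its limit of 5; remaining capacity is filled optimally with the others.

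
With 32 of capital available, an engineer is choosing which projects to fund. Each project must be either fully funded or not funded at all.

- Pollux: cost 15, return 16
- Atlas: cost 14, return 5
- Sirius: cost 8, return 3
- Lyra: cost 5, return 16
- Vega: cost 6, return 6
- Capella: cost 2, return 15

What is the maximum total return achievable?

Take Pollux, Lyra, Vega, and Capella: cost 15 + 5 + 6 + 2 = 28 ≤ 32, return 16 + 16 + 6 + 15 = 53.
No other feasible combination does better.

53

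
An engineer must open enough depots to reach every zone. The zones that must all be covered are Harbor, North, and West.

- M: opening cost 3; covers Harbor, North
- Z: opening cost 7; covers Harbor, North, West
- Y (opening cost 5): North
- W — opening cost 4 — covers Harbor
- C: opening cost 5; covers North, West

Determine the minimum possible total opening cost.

7

This is an integer covering problem.
The greedy cost-per-new-zone heuristic would pick M and C for 8, but a cheaper cover exists.
Z alone covers Harbor, North, West — every zone.
Total opening cost: 7.
No cover costs less than 7.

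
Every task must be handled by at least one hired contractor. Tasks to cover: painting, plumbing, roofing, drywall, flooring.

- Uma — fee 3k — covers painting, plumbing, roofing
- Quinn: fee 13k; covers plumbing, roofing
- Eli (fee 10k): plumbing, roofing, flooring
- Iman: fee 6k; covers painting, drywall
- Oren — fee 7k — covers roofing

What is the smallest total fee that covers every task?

16

The greedy cost-per-new-task heuristic would pick Uma, Iman, and Eli for 19, but a cheaper cover exists.
Choose Eli and Iman: together they cover painting, plumbing, roofing, drywall, flooring — every task.
Total fee: 10 + 6 = 16.
No cover costs less than 16.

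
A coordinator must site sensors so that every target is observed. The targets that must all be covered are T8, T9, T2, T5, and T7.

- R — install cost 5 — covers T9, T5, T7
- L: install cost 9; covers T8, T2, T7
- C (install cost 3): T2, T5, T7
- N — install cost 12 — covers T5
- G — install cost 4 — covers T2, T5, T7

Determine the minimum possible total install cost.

Choose R and L: together they cover T8, T9, T2, T5, T7 — every target.
Total install cost: 5 + 9 = 14.

14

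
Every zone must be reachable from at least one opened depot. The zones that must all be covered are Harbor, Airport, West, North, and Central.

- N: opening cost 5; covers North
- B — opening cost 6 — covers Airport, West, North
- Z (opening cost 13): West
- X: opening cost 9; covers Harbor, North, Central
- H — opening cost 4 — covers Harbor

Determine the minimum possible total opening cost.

This is an integer covering problem.
Choose B and X: together they cover Harbor, Airport, West, North, Central — every zone.
Total opening cost: 6 + 9 = 15.

15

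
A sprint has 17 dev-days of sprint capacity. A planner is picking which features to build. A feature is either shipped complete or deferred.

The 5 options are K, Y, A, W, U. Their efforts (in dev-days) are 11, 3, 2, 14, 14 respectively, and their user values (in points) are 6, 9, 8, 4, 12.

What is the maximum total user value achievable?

Y + U: effort 3 + 14 = 17 ≤ 17, user value 9 + 12 = 21.
K + Y + A: effort 11 + 3 + 2 = 16 ≤ 17, user value 6 + 9 + 8 = 23.
Best is K, Y, and A with total user value 23.

23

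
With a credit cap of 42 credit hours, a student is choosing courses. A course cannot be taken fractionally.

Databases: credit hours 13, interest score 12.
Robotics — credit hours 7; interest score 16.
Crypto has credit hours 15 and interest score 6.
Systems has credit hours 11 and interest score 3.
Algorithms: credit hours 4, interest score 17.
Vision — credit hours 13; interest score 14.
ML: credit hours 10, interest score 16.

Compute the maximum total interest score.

This is an integer program with binary decision variables.
Take Robotics, Algorithms, Vision, and ML: credit hours 7 + 4 + 13 + 10 = 34 ≤ 42, interest score 16 + 17 + 14 + 16 = 63.
No other feasible combination does better.

63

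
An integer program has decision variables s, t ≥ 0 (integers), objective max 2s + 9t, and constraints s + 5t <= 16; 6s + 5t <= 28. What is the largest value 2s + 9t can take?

(s,t)=(1,3) is feasible, giving 29.
(s,t)=(0,3) is feasible, giving 27.
(s,t)=(3,2) is feasible, giving 24.
The best lattice point is (1,3), giving 29.

29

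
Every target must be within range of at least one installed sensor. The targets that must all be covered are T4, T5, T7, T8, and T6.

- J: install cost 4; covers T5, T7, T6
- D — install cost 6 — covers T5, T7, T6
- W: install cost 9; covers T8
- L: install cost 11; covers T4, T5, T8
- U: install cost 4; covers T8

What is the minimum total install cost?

15

This is a weighted set-cover instance.
The greedy cost-per-new-target heuristic would pick J, U, and L for 19, but a cheaper cover exists.
Choose J and L: together they cover T4, T5, T7, T8, T6 — every target.
Total install cost: 4 + 11 = 15.
No cover costs less than 15.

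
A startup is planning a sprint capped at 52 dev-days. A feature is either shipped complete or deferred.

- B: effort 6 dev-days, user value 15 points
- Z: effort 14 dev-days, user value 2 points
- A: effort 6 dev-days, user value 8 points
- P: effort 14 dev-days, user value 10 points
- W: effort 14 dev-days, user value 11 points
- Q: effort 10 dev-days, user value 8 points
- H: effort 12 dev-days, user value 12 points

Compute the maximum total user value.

B + A + W + Q + H: effort 6 + 6 + 14 + 10 + 12 = 48 ≤ 52, user value 15 + 8 + 11 + 8 + 12 = 54.
B + A + P + Q + H: effort 6 + 6 + 14 + 10 + 12 = 48 ≤ 52, user value 15 + 8 + 10 + 8 + 12 = 53.
B + A + P + W + H: effort 6 + 6 + 14 + 14 + 12 = 52 ≤ 52, user value 15 + 8 + 10 + 11 + 12 = 56.
Best is B, A, P, W, and H with total user value 56.

56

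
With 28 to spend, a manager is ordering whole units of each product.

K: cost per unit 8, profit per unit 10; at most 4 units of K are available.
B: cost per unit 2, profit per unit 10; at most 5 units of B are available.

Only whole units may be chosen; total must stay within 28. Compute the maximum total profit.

70

This is a bounded integer knapsack.
B has the best ratio (10/2); taking only B gives at most 5×10 = 50 (stopped by the supply cap of 5).
Mixing does better — 2×K and 5×B: cost 26 ≤ 28, profit 2·10 + 5·10 = 70.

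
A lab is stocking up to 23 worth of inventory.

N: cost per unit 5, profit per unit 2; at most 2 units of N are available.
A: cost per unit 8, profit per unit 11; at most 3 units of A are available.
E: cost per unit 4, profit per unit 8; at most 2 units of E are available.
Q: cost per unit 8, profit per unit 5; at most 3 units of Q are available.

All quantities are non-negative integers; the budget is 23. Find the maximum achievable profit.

30

This is a bounded integer knapsack.
E has the best ratio (8/4); taking only E gives at most 2×8 = 16 (stopped by the supply cap of 2).
Mixing does better — 2×A and 1×E: cost 20 ≤ 23, profit 2·11 + 1·8 = 30.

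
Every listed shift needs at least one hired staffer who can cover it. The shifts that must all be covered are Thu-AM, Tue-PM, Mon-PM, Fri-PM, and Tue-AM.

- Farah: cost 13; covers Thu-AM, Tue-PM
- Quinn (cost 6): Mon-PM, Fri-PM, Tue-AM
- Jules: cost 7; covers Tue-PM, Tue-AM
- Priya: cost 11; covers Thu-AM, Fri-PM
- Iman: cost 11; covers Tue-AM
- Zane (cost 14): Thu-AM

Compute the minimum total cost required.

19

Choose Farah and Quinn: together they cover Thu-AM, Tue-PM, Mon-PM, Fri-PM, Tue-AM — every shift.
Total cost: 13 + 6 = 19.
No cover costs less than 19.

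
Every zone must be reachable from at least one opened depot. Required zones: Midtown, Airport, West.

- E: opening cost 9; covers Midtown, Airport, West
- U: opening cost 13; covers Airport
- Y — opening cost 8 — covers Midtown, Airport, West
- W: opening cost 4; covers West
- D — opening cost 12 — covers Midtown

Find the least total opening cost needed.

This is a weighted set-cover instance.
Y alone covers Midtown, Airport, West — every zone.
Total opening cost: 8.
No cover costs less than 8.

8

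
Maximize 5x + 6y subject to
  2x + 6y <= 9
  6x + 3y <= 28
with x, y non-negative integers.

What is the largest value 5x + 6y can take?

20

Relaxing integrality, the LP optimum is 22.50 at (x,y) = (4.5, 0), which is not an integer point.
(x,y)=(4,0) is feasible, giving 20.
(x,y)=(3,0) is feasible, giving 15.
No feasible integer point exceeds 20.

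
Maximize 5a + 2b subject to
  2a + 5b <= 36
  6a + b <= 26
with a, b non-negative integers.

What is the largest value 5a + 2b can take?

Relaxing integrality, the LP optimum is 28.50 at (a,b) = (3.36, 5.86), which is not an integer point.
(a,b)=(3,6) is feasible, giving 27.
(a,b)=(3,5) is feasible, giving 25.
(a,b)=(3,4) is feasible, giving 23.
(a,b)=(2,6) is feasible, giving 22.
Maximum is 27 at (a,b)=(3,6).

27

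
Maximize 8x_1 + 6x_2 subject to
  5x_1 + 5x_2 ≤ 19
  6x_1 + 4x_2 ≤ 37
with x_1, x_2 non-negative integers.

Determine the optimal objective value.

(x_1,x_2)=(3,0) is feasible, giving 24.
(x_1,x_2)=(2,1) is feasible, giving 22.
(x_1,x_2)=(2,0) is feasible, giving 16.
Maximum is 24 at (x_1,x_2)=(3,0).

24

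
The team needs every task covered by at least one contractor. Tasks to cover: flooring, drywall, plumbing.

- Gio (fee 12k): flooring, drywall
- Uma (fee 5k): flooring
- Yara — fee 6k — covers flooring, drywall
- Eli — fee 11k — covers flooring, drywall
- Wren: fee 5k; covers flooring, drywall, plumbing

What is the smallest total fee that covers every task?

5

Wren alone covers flooring, drywall, plumbing — every task.
Total fee: 5.
No cover costs less than 5.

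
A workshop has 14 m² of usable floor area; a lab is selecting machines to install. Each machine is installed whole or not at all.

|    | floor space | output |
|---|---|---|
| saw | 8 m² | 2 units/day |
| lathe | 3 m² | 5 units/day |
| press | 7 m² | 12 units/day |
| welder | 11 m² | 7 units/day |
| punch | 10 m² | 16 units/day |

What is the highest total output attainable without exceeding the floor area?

punch: floor space 10 ≤ 14, output 16.
lathe + punch: floor space 3 + 10 = 13 ≤ 14, output 5 + 16 = 21.
lathe + press: floor space 3 + 7 = 10 ≤ 14, output 5 + 12 = 17.
Best is lathe and punch with total output 21.

21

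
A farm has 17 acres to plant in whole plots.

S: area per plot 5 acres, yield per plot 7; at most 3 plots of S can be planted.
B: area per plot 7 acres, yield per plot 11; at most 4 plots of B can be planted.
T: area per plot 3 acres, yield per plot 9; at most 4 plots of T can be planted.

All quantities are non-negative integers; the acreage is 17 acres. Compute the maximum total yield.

43

1×S and 4×T: area 17 ≤ 17, yield 1·7 + 4·9 = 43.
1×B and 3×T: area 16 ≤ 17, yield 1·11 + 3·9 = 38.
Best is 43.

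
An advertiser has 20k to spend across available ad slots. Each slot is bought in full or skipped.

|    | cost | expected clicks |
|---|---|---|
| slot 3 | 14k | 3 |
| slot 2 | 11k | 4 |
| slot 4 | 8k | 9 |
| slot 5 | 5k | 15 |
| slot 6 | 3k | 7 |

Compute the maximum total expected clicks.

Take slot 4, slot 5, and slot 6: cost 8 + 5 + 3 = 16 ≤ 20, expected clicks 9 + 15 + 7 = 31.
No other feasible combination does better.

31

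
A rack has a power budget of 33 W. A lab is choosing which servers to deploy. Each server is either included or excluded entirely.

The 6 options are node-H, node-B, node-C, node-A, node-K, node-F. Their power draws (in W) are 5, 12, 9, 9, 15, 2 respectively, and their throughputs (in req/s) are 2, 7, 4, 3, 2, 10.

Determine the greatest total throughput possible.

24

Take node-B, node-C, node-A, and node-F: power draw 12 + 9 + 9 + 2 = 32 ≤ 33, throughput 7 + 4 + 3 + 10 = 24.
No other feasible combination does better.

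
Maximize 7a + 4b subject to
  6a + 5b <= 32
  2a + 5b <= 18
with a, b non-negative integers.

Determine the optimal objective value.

Relaxing integrality, the LP optimum is 37.33 at (a,b) = (5.33, 0), which is not an integer point.
(a,b)=(5,0): 6·5+5·0=30≤32, 2·5+5·0=10≤18, objective 35.
(a,b)=(4,1): 6·4+5·1=29≤32, 2·4+5·1=13≤18, objective 32.
(a,b)=(4,0): 6·4+5·0=24≤32, 2·4+5·0=8≤18, objective 28.
No feasible integer point exceeds 35.

35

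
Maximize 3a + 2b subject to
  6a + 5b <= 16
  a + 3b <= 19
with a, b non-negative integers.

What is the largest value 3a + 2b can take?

(a,b)=(1,2): 6·1+5·2=16≤16, 1·1+3·2=7≤19, objective 7.
(a,b)=(0,3): 6·0+5·3=15≤16, 1·0+3·3=9≤19, objective 6.
(a,b)=(2,0): 6·2+5·0=12≤16, 1·2+3·0=2≤19, objective 6.
(a,b)=(1,1): 6·1+5·1=11≤16, 1·1+3·1=4≤19, objective 5.
The best lattice point is (1,2), giving 7.

7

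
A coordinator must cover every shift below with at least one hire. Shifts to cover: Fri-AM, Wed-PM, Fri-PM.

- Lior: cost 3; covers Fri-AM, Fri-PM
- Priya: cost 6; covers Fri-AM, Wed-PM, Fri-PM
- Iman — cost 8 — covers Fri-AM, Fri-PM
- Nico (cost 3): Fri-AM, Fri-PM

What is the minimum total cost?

The greedy cost-per-new-shift heuristic would pick Lior and Priya for 9, but a cheaper cover exists.
Priya alone covers Fri-AM, Wed-PM, Fri-PM — every shift.
Total cost: 6.
No cover costs less than 6.

6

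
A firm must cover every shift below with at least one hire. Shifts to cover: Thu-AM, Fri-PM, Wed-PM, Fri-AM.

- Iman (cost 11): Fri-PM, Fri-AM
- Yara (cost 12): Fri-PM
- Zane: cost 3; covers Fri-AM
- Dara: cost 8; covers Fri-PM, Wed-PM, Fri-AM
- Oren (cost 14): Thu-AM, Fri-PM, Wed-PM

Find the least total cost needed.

17

This is an integer covering problem.
Choose Zane and Oren: together they cover Thu-AM, Fri-PM, Wed-PM, Fri-AM — every shift.
Total cost: 3 + 14 = 17.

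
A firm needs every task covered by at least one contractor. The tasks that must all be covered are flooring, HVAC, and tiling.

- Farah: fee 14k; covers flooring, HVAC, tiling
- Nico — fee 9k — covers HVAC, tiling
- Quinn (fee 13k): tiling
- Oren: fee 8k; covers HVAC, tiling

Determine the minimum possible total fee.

14

The greedy cost-per-new-task heuristic would pick Oren and Farah for 22, but a cheaper cover exists.
Farah alone covers flooring, HVAC, tiling — every task.
Total fee: 14.
No cover costs less than 14.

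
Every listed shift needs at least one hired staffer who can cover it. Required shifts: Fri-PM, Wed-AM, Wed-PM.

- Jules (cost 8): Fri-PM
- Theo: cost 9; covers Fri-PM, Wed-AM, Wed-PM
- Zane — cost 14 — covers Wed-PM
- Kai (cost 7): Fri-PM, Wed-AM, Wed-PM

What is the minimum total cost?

Kai alone covers Fri-PM, Wed-AM, Wed-PM — every shift.
Total cost: 7.
No cover costs less than 7.

7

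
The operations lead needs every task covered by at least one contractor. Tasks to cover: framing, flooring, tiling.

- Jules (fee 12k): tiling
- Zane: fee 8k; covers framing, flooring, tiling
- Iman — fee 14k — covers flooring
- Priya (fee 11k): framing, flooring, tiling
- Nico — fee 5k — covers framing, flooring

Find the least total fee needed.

Zane alone covers framing, flooring, tiling — every task.
Total fee: 8.

8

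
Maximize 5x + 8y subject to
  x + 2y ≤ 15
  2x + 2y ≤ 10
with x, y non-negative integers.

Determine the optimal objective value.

(x,y)=(0,5): 1·0+2·5=10≤15, 2·0+2·5=10≤10, objective 40.
(x,y)=(1,4): 1·1+2·4=9≤15, 2·1+2·4=10≤10, objective 37.
(x,y)=(0,4): 1·0+2·4=8≤15, 2·0+2·4=8≤10, objective 32.
The best lattice point is (0,5), giving 40.

40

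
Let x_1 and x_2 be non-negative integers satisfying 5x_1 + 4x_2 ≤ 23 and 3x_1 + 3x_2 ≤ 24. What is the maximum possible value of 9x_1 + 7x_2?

(x_1,x_2)=(3,2): 5·3+4·2=23≤23, 3·3+3·2=15≤24, objective 41.
(x_1,x_2)=(2,3): 5·2+4·3=22≤23, 3·2+3·3=15≤24, objective 39.
(x_1,x_2)=(4,0): 5·4+4·0=20≤23, 3·4+3·0=12≤24, objective 36.
The best lattice point is (3,2), giving 41.

41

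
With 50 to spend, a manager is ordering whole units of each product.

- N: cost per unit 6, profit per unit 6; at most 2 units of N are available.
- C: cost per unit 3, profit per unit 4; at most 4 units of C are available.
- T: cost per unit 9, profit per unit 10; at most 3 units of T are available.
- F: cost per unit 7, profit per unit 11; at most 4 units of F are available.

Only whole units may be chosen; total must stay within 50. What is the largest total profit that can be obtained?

Take 4×C, 1×T, and 4×F: cost 49 ≤ 50, profit 4·4 + 1·10 + 4·11 = 70.
F has the best ratio (11/7) and is taken to its limit of 4; remaining capacity is filled optimally with the others.

70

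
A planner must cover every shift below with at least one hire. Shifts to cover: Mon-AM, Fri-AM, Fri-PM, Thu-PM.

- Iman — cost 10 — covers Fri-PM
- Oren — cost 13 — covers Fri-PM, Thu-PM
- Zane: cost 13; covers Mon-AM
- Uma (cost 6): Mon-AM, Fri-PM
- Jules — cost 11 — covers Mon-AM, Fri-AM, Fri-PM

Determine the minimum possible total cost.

24

The greedy cost-per-new-shift heuristic would pick Uma, Jules, and Oren for 30, but a cheaper cover exists.
Choose Oren and Jules: together they cover Mon-AM, Fri-AM, Fri-PM, Thu-PM — every shift.
Total cost: 13 + 11 = 24.
No cover costs less than 24.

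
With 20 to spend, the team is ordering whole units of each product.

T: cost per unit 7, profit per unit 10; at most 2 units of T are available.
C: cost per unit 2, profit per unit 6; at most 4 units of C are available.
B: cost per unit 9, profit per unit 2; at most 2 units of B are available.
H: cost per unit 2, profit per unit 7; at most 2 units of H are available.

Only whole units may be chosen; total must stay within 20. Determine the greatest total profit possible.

This is a bounded integer knapsack.
1×T, 3×C, and 2×H: cost 17 ≤ 20, profit 1·10 + 3·6 + 2·7 = 42.
1×T, 4×C, and 2×H: cost 19 ≤ 20, profit 1·10 + 4·6 + 2·7 = 48.
Best is 48.

48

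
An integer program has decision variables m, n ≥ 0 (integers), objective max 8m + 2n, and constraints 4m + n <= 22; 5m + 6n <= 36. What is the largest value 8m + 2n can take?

The continuous relaxation peaks at (5.5, 0) with value 44.00; rounding to a feasible lattice point costs some objective.
(m,n)=(5,1): 4·5+1·1=21≤22, 5·5+6·1=31≤36, objective 42.
(m,n)=(5,0): 4·5+1·0=20≤22, 5·5+6·0=25≤36, objective 40.
Maximum is 42 at (m,n)=(5,1).

42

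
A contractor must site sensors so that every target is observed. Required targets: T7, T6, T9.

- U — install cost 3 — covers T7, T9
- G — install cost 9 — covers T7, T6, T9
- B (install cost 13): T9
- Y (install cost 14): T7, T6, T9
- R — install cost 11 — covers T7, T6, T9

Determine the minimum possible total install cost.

G alone covers T7, T6, T9 — every target.
Total install cost: 9.

9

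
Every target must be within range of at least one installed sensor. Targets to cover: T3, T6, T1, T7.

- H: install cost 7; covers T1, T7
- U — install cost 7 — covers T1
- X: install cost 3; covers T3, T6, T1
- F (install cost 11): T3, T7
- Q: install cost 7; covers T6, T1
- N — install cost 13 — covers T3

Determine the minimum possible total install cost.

10

This is an integer covering problem.
Choose H and X: together they cover T3, T6, T1, T7 — every target.
Total install cost: 7 + 3 = 10.
No cover costs less than 10.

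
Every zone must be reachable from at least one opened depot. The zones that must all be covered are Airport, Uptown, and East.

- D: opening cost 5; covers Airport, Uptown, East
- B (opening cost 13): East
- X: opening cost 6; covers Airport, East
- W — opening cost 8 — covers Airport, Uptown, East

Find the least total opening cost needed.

5

This is an integer covering problem.
D alone covers Airport, Uptown, East — every zone.
Total opening cost: 5.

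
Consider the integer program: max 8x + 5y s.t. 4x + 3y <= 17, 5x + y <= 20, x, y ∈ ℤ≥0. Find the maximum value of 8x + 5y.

The continuous relaxation peaks at (3.91, 0.455) with value 33.55; rounding to a feasible lattice point costs some objective.
(x,y)=(4,0) is feasible, giving 32.
(x,y)=(3,1) is feasible, giving 29.
(x,y)=(3,0) is feasible, giving 24.
The best lattice point is (4,0), giving 32.

32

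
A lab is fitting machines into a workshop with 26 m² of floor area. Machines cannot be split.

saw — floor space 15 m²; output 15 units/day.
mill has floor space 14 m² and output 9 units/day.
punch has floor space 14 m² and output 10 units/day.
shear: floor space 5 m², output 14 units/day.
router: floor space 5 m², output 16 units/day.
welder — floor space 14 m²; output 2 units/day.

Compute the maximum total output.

45

Allowing fractional choices, the relaxed optimum would be about 45.7, but machines are indivisible.
saw + shear + router: floor space 15 + 5 + 5 = 25 ≤ 26, output 15 + 14 + 16 = 45.
punch + shear + router: floor space 14 + 5 + 5 = 24 ≤ 26, output 10 + 14 + 16 = 40.
Best is saw, shear, and router with total output 45.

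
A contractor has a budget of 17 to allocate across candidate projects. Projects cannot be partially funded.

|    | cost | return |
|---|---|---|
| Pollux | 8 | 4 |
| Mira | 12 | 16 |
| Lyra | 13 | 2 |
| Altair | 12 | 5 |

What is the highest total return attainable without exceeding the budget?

16

This is a 0-1 knapsack instance.
Take Mira: cost 12 ≤ 17, return 16.
No other feasible combination does better.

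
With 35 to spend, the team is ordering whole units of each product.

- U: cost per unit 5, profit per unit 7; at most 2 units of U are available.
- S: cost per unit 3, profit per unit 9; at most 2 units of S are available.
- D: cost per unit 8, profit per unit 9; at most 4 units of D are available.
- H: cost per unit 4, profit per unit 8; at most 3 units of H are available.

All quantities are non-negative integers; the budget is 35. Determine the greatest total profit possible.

2×S, 2×D, and 3×H: cost 34 ≤ 35, profit 2·9 + 2·9 + 3·8 = 60.
1×U, 2×S, 2×D, and 2×H: cost 35 ≤ 35, profit 1·7 + 2·9 + 2·9 + 2·8 = 59.
Best is 60.

60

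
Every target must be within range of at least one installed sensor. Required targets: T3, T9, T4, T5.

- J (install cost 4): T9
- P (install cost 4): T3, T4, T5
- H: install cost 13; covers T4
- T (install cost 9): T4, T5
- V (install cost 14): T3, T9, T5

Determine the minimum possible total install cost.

8

Choose J and P: together they cover T3, T9, T4, T5 — every target.
Total install cost: 4 + 4 = 8.
No cover costs less than 8.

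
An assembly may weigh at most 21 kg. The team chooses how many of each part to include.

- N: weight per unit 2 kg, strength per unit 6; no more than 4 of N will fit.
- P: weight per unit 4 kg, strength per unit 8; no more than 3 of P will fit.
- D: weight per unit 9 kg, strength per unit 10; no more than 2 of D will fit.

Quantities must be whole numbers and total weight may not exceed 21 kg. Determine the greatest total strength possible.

3×N and 3×P: weight 18 ≤ 21, strength 3·6 + 3·8 = 42.
4×N and 3×P: weight 20 ≤ 21, strength 4·6 + 3·8 = 48.
Best is 48.

48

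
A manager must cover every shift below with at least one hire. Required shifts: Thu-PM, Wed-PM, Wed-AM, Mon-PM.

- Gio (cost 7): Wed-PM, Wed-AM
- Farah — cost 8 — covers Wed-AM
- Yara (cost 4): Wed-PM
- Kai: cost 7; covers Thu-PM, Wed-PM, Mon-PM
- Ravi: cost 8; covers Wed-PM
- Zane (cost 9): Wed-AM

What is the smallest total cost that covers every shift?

14

Choose Gio and Kai: together they cover Thu-PM, Wed-PM, Wed-AM, Mon-PM — every shift.
Total cost: 7 + 7 = 14.
No cover costs less than 14.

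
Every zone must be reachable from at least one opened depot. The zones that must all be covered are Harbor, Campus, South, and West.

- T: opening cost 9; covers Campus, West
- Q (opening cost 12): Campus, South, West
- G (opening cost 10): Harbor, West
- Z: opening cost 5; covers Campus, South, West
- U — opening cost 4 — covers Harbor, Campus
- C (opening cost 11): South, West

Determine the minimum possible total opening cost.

9

Choose Z and U: together they cover Harbor, Campus, South, West — every zone.
Total opening cost: 5 + 4 = 9.
No cover costs less than 9.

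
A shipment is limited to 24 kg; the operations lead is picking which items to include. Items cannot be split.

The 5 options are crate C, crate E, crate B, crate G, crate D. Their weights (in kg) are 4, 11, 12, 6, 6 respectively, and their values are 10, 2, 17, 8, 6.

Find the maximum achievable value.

35

This is a 0-1 knapsack instance.
Allowing fractional choices, the relaxed optimum would be about 37.0, but items are indivisible.
crate B + crate G + crate D: weight 12 + 6 + 6 = 24 ≤ 24, value 17 + 8 + 6 = 31.
crate C + crate B + crate D: weight 4 + 12 + 6 = 22 ≤ 24, value 10 + 17 + 6 = 33.
crate C + crate B + crate G: weight 4 + 12 + 6 = 22 ≤ 24, value 10 + 17 + 8 = 35.
Best is crate C, crate B, and crate G with total value 35.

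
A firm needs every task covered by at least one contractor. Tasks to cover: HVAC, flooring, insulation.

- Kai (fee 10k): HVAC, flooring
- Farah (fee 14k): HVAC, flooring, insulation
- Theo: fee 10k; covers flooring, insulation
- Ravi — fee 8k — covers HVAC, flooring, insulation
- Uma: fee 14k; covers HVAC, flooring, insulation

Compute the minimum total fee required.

Ravi alone covers HVAC, flooring, insulation — every task.
Total fee: 8.
No cover costs less than 8.

8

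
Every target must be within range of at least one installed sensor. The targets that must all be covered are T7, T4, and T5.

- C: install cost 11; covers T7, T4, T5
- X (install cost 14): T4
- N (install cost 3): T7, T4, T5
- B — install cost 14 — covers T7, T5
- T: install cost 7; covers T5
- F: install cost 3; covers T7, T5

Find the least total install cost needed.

N alone covers T7, T4, T5 — every target.
Total install cost: 3.
No cover costs less than 3.

3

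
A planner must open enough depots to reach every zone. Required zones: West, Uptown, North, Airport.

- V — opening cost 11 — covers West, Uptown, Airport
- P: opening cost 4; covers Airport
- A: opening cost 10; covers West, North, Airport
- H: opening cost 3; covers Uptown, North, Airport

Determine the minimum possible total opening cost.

13

Choose A and H: together they cover West, Uptown, North, Airport — every zone.
Total opening cost: 10 + 3 = 13.
No cover costs less than 13.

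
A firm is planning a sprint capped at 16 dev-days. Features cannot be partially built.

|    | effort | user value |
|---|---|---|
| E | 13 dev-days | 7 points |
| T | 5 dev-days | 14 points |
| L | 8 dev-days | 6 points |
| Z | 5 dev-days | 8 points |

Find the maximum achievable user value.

22

Allowing fractional choices, the relaxed optimum would be about 26.5, but features are indivisible.
T + L: effort 5 + 8 = 13 ≤ 16, user value 14 + 6 = 20.
T + Z: effort 5 + 5 = 10 ≤ 16, user value 14 + 8 = 22.
Best is T and Z with total user value 22.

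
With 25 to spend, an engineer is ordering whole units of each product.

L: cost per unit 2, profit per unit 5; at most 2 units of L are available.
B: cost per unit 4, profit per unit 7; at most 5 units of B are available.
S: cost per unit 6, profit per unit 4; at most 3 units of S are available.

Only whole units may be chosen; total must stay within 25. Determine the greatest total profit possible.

This is a bounded integer knapsack.
L has the best ratio (5/2); taking only L gives at most 2×5 = 10 (stopped by the supply cap of 2).
Mixing does better — 2×L and 5×B: cost 24 ≤ 25, profit 2·5 + 5·7 = 45.

45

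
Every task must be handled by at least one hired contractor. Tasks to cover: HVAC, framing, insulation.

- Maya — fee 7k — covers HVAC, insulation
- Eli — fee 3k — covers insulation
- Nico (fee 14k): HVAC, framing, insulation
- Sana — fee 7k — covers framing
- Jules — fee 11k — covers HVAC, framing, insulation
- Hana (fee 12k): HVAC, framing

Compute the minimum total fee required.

The greedy cost-per-new-task heuristic would pick Eli and Jules for 14, but a cheaper cover exists.
Jules alone covers HVAC, framing, insulation — every task.
Total fee: 11.
No cover costs less than 11.

11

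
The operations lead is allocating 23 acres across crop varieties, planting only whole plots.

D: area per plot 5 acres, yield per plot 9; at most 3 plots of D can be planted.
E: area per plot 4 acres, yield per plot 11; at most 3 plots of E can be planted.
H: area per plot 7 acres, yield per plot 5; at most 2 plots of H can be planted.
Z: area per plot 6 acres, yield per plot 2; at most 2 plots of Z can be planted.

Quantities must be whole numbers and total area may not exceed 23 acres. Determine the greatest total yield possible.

Take 2×D and 3×E: area 22 ≤ 23, yield 2·9 + 3·11 = 51.
E has the best ratio (11/4) and is taken to its limit of 3; remaining capacity is filled optimally with the others.

51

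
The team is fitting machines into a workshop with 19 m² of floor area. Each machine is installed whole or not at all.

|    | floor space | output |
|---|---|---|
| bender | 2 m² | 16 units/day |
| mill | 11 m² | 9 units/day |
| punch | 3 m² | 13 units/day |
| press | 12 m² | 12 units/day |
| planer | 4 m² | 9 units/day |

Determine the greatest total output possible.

Take bender, punch, and press: floor space 2 + 3 + 12 = 17 ≤ 19, output 16 + 13 + 12 = 41.
No other feasible combination does better.

41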